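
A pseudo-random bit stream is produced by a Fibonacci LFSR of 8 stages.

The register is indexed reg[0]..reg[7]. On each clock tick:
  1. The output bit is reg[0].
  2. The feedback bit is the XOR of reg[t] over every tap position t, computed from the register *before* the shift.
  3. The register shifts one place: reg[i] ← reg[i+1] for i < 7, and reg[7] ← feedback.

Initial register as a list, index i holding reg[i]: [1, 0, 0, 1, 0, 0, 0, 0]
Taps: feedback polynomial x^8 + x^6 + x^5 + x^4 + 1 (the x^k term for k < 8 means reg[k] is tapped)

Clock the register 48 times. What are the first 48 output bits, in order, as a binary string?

100100001010011111010101011100000110001010110011

step | reg (before) | out | fb
   0 | 10010000 | 1 | 1
   1 | 00100001 | 0 | 0
   2 | 01000010 | 0 | 1
   3 | 10000101 | 1 | 0
   4 | 00001010 | 0 | 0
   5 | 00010100 | 0 | 1
   6 | 00101001 | 0 | 1
   7 | 01010011 | 0 | 1
   8 | 10100111 | 1 | 1
   9 | 01001111 | 0 | 1
  10 | 10011111 | 1 | 0
  11 | 00111110 | 0 | 1
  12 | 01111101 | 0 | 0
  13 | 11111010 | 1 | 1
  14 | 11110101 | 1 | 0
  15 | 11101010 | 1 | 1
  16 | 11010101 | 1 | 0
  17 | 10101010 | 1 | 1
  18 | 01010101 | 0 | 1
  19 | 10101011 | 1 | 1
  20 | 01010111 | 0 | 0
  21 | 10101110 | 1 | 0
  22 | 01011100 | 0 | 0
  23 | 10111000 | 1 | 0
  24 | 01110000 | 0 | 0
  25 | 11100000 | 1 | 1
  26 | 11000001 | 1 | 1
  27 | 10000011 | 1 | 0
  28 | 00000110 | 0 | 0
  29 | 00001100 | 0 | 0
  30 | 00011000 | 0 | 1
  31 | 00110001 | 0 | 0
  32 | 01100010 | 0 | 1
  33 | 11000101 | 1 | 0
  34 | 10001010 | 1 | 1
  35 | 00010101 | 0 | 1
  36 | 00101011 | 0 | 0
  37 | 01010110 | 0 | 0
  38 | 10101100 | 1 | 1
  39 | 01011001 | 0 | 1
  40 | 10110011 | 1 | 0
  41 | 01100110 | 0 | 0
  42 | 11001100 | 1 | 1
  43 | 10011001 | 1 | 0
  44 | 00110010 | 0 | 1
  45 | 01100101 | 0 | 1
  46 | 11001011 | 1 | 1
  47 | 10010111 | 1 | 1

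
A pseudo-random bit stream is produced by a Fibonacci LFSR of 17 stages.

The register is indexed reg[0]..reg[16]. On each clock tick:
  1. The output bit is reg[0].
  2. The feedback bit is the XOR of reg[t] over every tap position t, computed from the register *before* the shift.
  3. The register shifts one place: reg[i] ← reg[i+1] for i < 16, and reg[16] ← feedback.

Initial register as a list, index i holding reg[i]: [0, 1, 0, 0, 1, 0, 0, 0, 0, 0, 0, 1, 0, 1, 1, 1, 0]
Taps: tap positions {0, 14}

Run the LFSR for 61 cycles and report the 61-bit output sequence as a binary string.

0100100000010111010011011011110000100010100011111110110011011

k : reg_k → out_k, fb_k
0: 01001000000101110 → 0, fb=1
1: 10010000001011101 → 1, fb=0
2: 00100000010111010 → 0, fb=0
3: 01000000101110100 → 0, fb=1
4: 10000001011101001 → 1, fb=1
5: 00000010111010011 → 0, fb=0
6: 00000101110100110 → 0, fb=1
7: 00001011101001101 → 0, fb=1
8: 00010111010011011 → 0, fb=0
9: 00101110100110110 → 0, fb=1
10: 01011101001101101 → 0, fb=1
11: 10111010011011011 → 1, fb=1
12: 01110100110110111 → 0, fb=1
13: 11101001101101111 → 1, fb=0
14: 11010011011011110 → 1, fb=0
15: 10100110110111100 → 1, fb=0
16: 01001101101111000 → 0, fb=0
17: 10011011011110000 → 1, fb=1
18: 00110110111100001 → 0, fb=0
19: 01101101111000010 → 0, fb=0
20: 11011011110000100 → 1, fb=0
21: 10110111100001000 → 1, fb=1
22: 01101111000010001 → 0, fb=0
23: 11011110000100010 → 1, fb=1
24: 10111100001000101 → 1, fb=0
25: 01111000010001010 → 0, fb=0
26: 11110000100010100 → 1, fb=0
27: 11100001000101000 → 1, fb=1
28: 11000010001010001 → 1, fb=1
29: 10000100010100011 → 1, fb=1
30: 00001000101000111 → 0, fb=1
31: 00010001010001111 → 0, fb=1
32: 00100010100011111 → 0, fb=1
33: 01000101000111111 → 0, fb=1
34: 10001010001111111 → 1, fb=0
35: 00010100011111110 → 0, fb=1
36: 00101000111111101 → 0, fb=1
37: 01010001111111011 → 0, fb=0
38: 10100011111110110 → 1, fb=0
39: 01000111111101100 → 0, fb=1
40: 10001111111011001 → 1, fb=1
41: 00011111110110011 → 0, fb=0
42: 00111111101100110 → 0, fb=1
43: 01111111011001101 → 0, fb=1
44: 11111110110011011 → 1, fb=1
45: 11111101100110111 → 1, fb=0
46: 11111011001101110 → 1, fb=0
47: 11110110011011100 → 1, fb=0
48: 11101100110111000 → 1, fb=1
49: 11011001101110001 → 1, fb=1
50: 10110011011100011 → 1, fb=1
51: 01100110111000111 → 0, fb=1
52: 11001101110001111 → 1, fb=0
53: 10011011100011110 → 1, fb=0
54: 00110111000111100 → 0, fb=1
55: 01101110001111001 → 0, fb=0
56: 11011100011110010 → 1, fb=1
57: 10111000111100101 → 1, fb=0
58: 01110001111001010 → 0, fb=0
59: 11100011110010100 → 1, fb=0
60: 11000111100101000 → 1, fb=1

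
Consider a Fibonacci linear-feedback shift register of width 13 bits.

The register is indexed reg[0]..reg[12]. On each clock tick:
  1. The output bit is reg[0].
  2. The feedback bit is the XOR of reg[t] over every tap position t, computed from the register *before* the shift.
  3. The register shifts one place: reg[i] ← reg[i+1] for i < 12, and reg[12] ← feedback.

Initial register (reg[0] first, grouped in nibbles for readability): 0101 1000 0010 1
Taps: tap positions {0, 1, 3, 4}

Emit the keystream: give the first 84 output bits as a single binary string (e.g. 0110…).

tick  register→output (feedback)
  0  0101100000101→0 (1)
  1  1011000001011→1 (0)
  2  0110000010110→0 (1)
  3  1100000101101→1 (0)
  4  1000001011010→1 (1)
  5  0000010110101→0 (0)
  6  0000101101010→0 (1)
  7  0001011010101→0 (1)
  8  0010110101011→0 (1)
  9  0101101010111→0 (1)
 10  1011010101111→1 (0)
 11  0110101011110→0 (0)
 12  1101010111100→1 (1)
 13  1010101111001→1 (0)
 14  0101011110010→0 (0)
 15  1010111100100→1 (0)
 16  0101111001000→0 (1)
 17  1011110010001→1 (1)
 18  0111100100011→0 (1)
 19  1111001000111→1 (1)
 20  1110010001111→1 (0)
 21  1100100011110→1 (1)
 22  1001000111101→1 (0)
 23  0010001111010→0 (0)
 24  0100011110100→0 (1)
 25  1000111101001→1 (0)
 26  0001111010010→0 (0)
 27  0011110100100→0 (0)
 28  0111101001000→0 (1)
 29  1111010010001→1 (1)
 30  1110100100011→1 (1)
 31  1101001000111→1 (1)
 32  1010010001111→1 (1)
 33  0100100011111→0 (0)
 34  1001000111110→1 (0)
 35  0010001111100→0 (0)
 36  0100011111000→0 (1)
 37  1000111110001→1 (0)
 38  0001111100010→0 (0)
 39  0011111000100→0 (0)
 40  0111110001000→0 (1)
 41  1111100010001→1 (0)
 42  1111000100010→1 (1)
 43  1110001000101→1 (0)
 44  1100010001010→1 (0)
 45  1000100010100→1 (0)
 46  0001000101000→0 (1)
 47  0010001010001→0 (0)
 48  0100010100010→0 (1)
 49  1000101000101→1 (0)
 50  0001010001010→0 (1)
 51  0010100010101→0 (1)
 52  0101000101011→0 (0)
 53  1010001010110→1 (1)
 54  0100010101101→0 (1)
 55  1000101011011→1 (0)
 56  0001010110110→0 (1)
 57  0010101101101→0 (1)
 58  0101011011011→0 (0)
 59  1010110110110→1 (0)
 60  0101101101100→0 (1)
 61  1011011011001→1 (0)
 62  0110110110010→0 (0)
 63  1101101100100→1 (0)
 64  1011011001000→1 (0)
 65  0110110010000→0 (0)
 66  1101100100000→1 (0)
 67  1011001000000→1 (0)
 68  0110010000000→0 (1)
 69  1100100000001→1 (1)
 70  1001000000011→1 (0)
 71  0010000000110→0 (0)
 72  0100000001100→0 (1)
 73  1000000011001→1 (1)
 74  0000000110011→0 (0)
 75  0000001100110→0 (0)
 76  0000011001100→0 (0)
 77  0000110011000→0 (1)
 78  0001100110001→0 (0)
 79  0011001100010→0 (1)
 80  0110011000101→0 (1)
 81  1100110001011→1 (1)
 82  1001100010111→1 (1)
 83  0011000101111→0 (1)

010110000010110101011110010001111010010001111100010001010001010110110110010000000110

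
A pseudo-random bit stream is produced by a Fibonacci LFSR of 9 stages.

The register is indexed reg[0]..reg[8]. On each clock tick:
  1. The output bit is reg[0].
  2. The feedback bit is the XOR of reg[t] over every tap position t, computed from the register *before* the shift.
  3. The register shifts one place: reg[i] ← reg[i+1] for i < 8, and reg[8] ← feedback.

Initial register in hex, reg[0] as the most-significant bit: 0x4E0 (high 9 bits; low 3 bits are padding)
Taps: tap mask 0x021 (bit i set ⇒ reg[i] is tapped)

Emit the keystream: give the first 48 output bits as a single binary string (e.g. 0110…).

010011100100001100010000100000000100010001100100

step | reg (before) | out | fb
   0 | 010011100 | 0 | 1
   1 | 100111001 | 1 | 0
   2 | 001110010 | 0 | 0
   3 | 011100100 | 0 | 0
   4 | 111001000 | 1 | 0
   5 | 110010000 | 1 | 1
   6 | 100100001 | 1 | 1
   7 | 001000011 | 0 | 0
   8 | 010000110 | 0 | 0
   9 | 100001100 | 1 | 0
  10 | 000011000 | 0 | 1
  11 | 000110001 | 0 | 0
  12 | 001100010 | 0 | 0
  13 | 011000100 | 0 | 0
  14 | 110001000 | 1 | 0
  15 | 100010000 | 1 | 1
  16 | 000100001 | 0 | 0
  17 | 001000010 | 0 | 0
  18 | 010000100 | 0 | 0
  19 | 100001000 | 1 | 0
  20 | 000010000 | 0 | 0
  21 | 000100000 | 0 | 0
  22 | 001000000 | 0 | 0
  23 | 010000000 | 0 | 0
  24 | 100000000 | 1 | 1
  25 | 000000001 | 0 | 0
  26 | 000000010 | 0 | 0
  27 | 000000100 | 0 | 0
  28 | 000001000 | 0 | 1
  29 | 000010001 | 0 | 0
  30 | 000100010 | 0 | 0
  31 | 001000100 | 0 | 0
  32 | 010001000 | 0 | 1
  33 | 100010001 | 1 | 1
  34 | 000100011 | 0 | 0
  35 | 001000110 | 0 | 0
  36 | 010001100 | 0 | 1
  37 | 100011001 | 1 | 0
  38 | 000110010 | 0 | 0
  39 | 001100100 | 0 | 0
  40 | 011001000 | 0 | 1
  41 | 110010001 | 1 | 1
  42 | 100100011 | 1 | 1
  43 | 001000111 | 0 | 0
  44 | 010001110 | 0 | 1
  45 | 100011101 | 1 | 0
  46 | 000111010 | 0 | 1
  47 | 001110101 | 0 | 0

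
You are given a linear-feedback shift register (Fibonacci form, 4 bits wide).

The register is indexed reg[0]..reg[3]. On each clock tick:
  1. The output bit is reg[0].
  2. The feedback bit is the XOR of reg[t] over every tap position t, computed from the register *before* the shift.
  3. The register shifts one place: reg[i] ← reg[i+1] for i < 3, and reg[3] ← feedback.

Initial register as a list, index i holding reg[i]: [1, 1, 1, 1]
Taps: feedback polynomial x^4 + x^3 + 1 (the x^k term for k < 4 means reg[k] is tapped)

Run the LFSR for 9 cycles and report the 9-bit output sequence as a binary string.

k : reg_k → out_k, fb_k
0: 1111 → 1, fb=0
1: 1110 → 1, fb=1
2: 1101 → 1, fb=0
3: 1010 → 1, fb=1
4: 0101 → 0, fb=1
5: 1011 → 1, fb=0
6: 0110 → 0, fb=0
7: 1100 → 1, fb=1
8: 1001 → 1, fb=0

111101011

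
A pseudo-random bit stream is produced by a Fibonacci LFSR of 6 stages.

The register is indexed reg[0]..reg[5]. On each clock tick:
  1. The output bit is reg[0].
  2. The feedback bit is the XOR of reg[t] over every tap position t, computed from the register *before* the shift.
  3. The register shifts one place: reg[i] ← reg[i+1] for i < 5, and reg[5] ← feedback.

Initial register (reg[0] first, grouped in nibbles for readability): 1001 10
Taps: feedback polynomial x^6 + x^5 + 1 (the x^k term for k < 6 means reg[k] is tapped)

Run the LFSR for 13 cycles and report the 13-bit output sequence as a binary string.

1001101110110

step | reg (before) | out | fb
   0 | 100110 | 1 | 1
   1 | 001101 | 0 | 1
   2 | 011011 | 0 | 1
   3 | 110111 | 1 | 0
   4 | 101110 | 1 | 1
   5 | 011101 | 0 | 1
   6 | 111011 | 1 | 0
   7 | 110110 | 1 | 1
   8 | 101101 | 1 | 0
   9 | 011010 | 0 | 0
  10 | 110100 | 1 | 1
  11 | 101001 | 1 | 0
  12 | 010010 | 0 | 0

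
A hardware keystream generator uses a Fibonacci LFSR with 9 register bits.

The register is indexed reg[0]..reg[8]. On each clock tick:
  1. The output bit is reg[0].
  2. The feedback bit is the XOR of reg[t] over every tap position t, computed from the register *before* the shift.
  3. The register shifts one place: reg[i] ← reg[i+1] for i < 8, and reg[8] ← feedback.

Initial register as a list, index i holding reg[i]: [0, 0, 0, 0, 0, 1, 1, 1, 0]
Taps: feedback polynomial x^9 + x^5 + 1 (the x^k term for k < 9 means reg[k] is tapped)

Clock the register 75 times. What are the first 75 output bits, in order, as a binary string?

k : reg_k → out_k, fb_k
0: 000001110 → 0, fb=1
1: 000011101 → 0, fb=1
2: 000111011 → 0, fb=1
3: 001110111 → 0, fb=0
4: 011101110 → 0, fb=1
5: 111011101 → 1, fb=0
6: 110111010 → 1, fb=0
7: 101110100 → 1, fb=1
8: 011101001 → 0, fb=1
9: 111010011 → 1, fb=1
10: 110100111 → 1, fb=1
11: 101001111 → 1, fb=0
12: 010011110 → 0, fb=1
13: 100111101 → 1, fb=0
14: 001111010 → 0, fb=1
15: 011110101 → 0, fb=0
16: 111101010 → 1, fb=0
17: 111010100 → 1, fb=1
18: 110101001 → 1, fb=0
19: 101010010 → 1, fb=1
20: 010100101 → 0, fb=0
21: 101001010 → 1, fb=0
22: 010010100 → 0, fb=0
23: 100101000 → 1, fb=0
24: 001010000 → 0, fb=0
25: 010100000 → 0, fb=0
26: 101000000 → 1, fb=1
27: 010000001 → 0, fb=0
28: 100000010 → 1, fb=1
29: 000000101 → 0, fb=0
30: 000001010 → 0, fb=1
31: 000010101 → 0, fb=0
32: 000101010 → 0, fb=1
33: 001010101 → 0, fb=0
34: 010101010 → 0, fb=1
35: 101010101 → 1, fb=1
36: 010101011 → 0, fb=1
37: 101010111 → 1, fb=1
38: 010101111 → 0, fb=1
39: 101011111 → 1, fb=0
40: 010111110 → 0, fb=1
41: 101111101 → 1, fb=0
42: 011111010 → 0, fb=1
43: 111110101 → 1, fb=1
44: 111101011 → 1, fb=0
45: 111010110 → 1, fb=1
46: 110101101 → 1, fb=0
47: 101011010 → 1, fb=0
48: 010110100 → 0, fb=0
49: 101101000 → 1, fb=0
50: 011010000 → 0, fb=0
51: 110100000 → 1, fb=1
52: 101000001 → 1, fb=1
53: 010000011 → 0, fb=0
54: 100000110 → 1, fb=1
55: 000001101 → 0, fb=1
56: 000011011 → 0, fb=1
57: 000110111 → 0, fb=0
58: 001101110 → 0, fb=1
59: 011011101 → 0, fb=1
60: 110111011 → 1, fb=0
61: 101110110 → 1, fb=1
62: 011101101 → 0, fb=1
63: 111011011 → 1, fb=0
64: 110110110 → 1, fb=1
65: 101101101 → 1, fb=0
66: 011011010 → 0, fb=1
67: 110110101 → 1, fb=1
68: 101101011 → 1, fb=0
69: 011010110 → 0, fb=0
70: 110101100 → 1, fb=0
71: 101011000 → 1, fb=0
72: 010110000 → 0, fb=0
73: 101100000 → 1, fb=1
74: 011000001 → 0, fb=0

000001110111010011110101001010000001010101011111010110100000110111011011010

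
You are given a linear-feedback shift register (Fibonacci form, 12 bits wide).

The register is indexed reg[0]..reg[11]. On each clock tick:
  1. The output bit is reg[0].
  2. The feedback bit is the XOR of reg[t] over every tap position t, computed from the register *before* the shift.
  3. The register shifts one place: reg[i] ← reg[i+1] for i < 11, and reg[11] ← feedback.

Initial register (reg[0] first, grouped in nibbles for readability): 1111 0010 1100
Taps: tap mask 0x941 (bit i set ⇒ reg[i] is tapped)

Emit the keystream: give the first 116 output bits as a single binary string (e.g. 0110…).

k : reg_k → out_k, fb_k
0: 111100101100 → 1, fb=1
1: 111001011001 → 1, fb=1
2: 110010110011 → 1, fb=1
3: 100101100111 → 1, fb=1
4: 001011001111 → 0, fb=0
5: 010110011110 → 0, fb=1
6: 101100111101 → 1, fb=0
7: 011001111010 → 0, fb=0
8: 110011110100 → 1, fb=0
9: 100111101000 → 1, fb=1
10: 001111010001 → 0, fb=1
11: 011110100011 → 0, fb=0
12: 111101000110 → 1, fb=1
13: 111010001101 → 1, fb=1
14: 110100011011 → 1, fb=1
15: 101000110111 → 1, fb=1
16: 010001101111 → 0, fb=1
17: 100011011111 → 1, fb=1
18: 000110111111 → 0, fb=1
19: 001101111111 → 0, fb=1
20: 011011111111 → 0, fb=1
21: 110111111111 → 1, fb=0
22: 101111111110 → 1, fb=1
23: 011111111101 → 0, fb=1
24: 111111111011 → 1, fb=0
25: 111111110110 → 1, fb=0
26: 111111101100 → 1, fb=1
27: 111111011001 → 1, fb=1
28: 111110110011 → 1, fb=1
29: 111101100111 → 1, fb=1
30: 111011001111 → 1, fb=1
31: 110110011111 → 1, fb=1
32: 101100111111 → 1, fb=0
33: 011001111110 → 0, fb=0
34: 110011111100 → 1, fb=1
35: 100111111001 → 1, fb=0
36: 001111110010 → 0, fb=1
37: 011111100101 → 0, fb=0
38: 111111001010 → 1, fb=0
39: 111110010100 → 1, fb=1
40: 111100101001 → 1, fb=0
41: 111001010010 → 1, fb=1
42: 110010100101 → 1, fb=1
43: 100101001011 → 1, fb=1
44: 001010010111 → 0, fb=1
45: 010100101111 → 0, fb=1
46: 101001011111 → 1, fb=1
47: 010010111111 → 0, fb=1
48: 100101111111 → 1, fb=0
49: 001011111110 → 0, fb=0
50: 010111111100 → 0, fb=0
51: 101111111000 → 1, fb=1
52: 011111110001 → 0, fb=0
53: 111111100010 → 1, fb=0
54: 111111000100 → 1, fb=1
55: 111110001001 → 1, fb=1
56: 111100010011 → 1, fb=0
57: 111000100110 → 1, fb=0
58: 110001001100 → 1, fb=0
59: 100010011000 → 1, fb=0
60: 000100110000 → 0, fb=1
61: 001001100001 → 0, fb=0
62: 010011000010 → 0, fb=0
63: 100110000100 → 1, fb=1
64: 001100001001 → 0, fb=0
65: 011000010010 → 0, fb=0
66: 110000100100 → 1, fb=0
67: 100001001000 → 1, fb=0
68: 000010010000 → 0, fb=0
69: 000100100000 → 0, fb=1
70: 001001000001 → 0, fb=1
71: 010010000011 → 0, fb=1
72: 100100000111 → 1, fb=0
73: 001000001110 → 0, fb=1
74: 010000011101 → 0, fb=0
75: 100000111010 → 1, fb=1
76: 000001110101 → 0, fb=0
77: 000011101010 → 0, fb=0
78: 000111010100 → 0, fb=0
79: 001110101000 → 0, fb=0
80: 011101010000 → 0, fb=0
81: 111010100000 → 1, fb=0
82: 110101000000 → 1, fb=1
83: 101010000001 → 1, fb=0
84: 010100000010 → 0, fb=0
85: 101000000100 → 1, fb=1
86: 010000001001 → 0, fb=0
87: 100000010010 → 1, fb=1
88: 000000100101 → 0, fb=0
89: 000001001010 → 0, fb=1
90: 000010010101 → 0, fb=1
91: 000100101011 → 0, fb=1
92: 001001010111 → 0, fb=1
93: 010010101111 → 0, fb=1
94: 100101011111 → 1, fb=1
95: 001010111111 → 0, fb=1
96: 010101111111 → 0, fb=1
97: 101011111111 → 1, fb=0
98: 010111111110 → 0, fb=0
99: 101111111100 → 1, fb=1
100: 011111111001 → 0, fb=1
101: 111111110011 → 1, fb=1
102: 111111100111 → 1, fb=1
103: 111111001111 → 1, fb=1
104: 111110011111 → 1, fb=1
105: 111100111111 → 1, fb=0
106: 111001111110 → 1, fb=1
107: 110011111101 → 1, fb=0
108: 100111111010 → 1, fb=1
109: 001111110101 → 0, fb=0
110: 011111101010 → 0, fb=0
111: 111111010100 → 1, fb=1
112: 111110101001 → 1, fb=0
113: 111101010010 → 1, fb=1
114: 111010100101 → 1, fb=1
115: 110101001011 → 1, fb=1

11110010110011110100011011111111101100111111001010010111111100010011000010010000011101010000001001010111111110011111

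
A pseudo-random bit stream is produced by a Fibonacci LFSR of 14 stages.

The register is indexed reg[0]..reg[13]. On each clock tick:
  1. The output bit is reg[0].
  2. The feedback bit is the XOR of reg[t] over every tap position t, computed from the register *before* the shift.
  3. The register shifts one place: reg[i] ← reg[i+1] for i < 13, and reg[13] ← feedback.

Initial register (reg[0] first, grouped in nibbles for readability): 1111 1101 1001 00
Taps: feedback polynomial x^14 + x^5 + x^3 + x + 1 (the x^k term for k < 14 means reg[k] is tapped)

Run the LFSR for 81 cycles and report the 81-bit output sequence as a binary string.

111111011001000101100000010100101010000011011011111100110011011110101000010000101

k : reg_k → out_k, fb_k
0: 11111101100100 → 1, fb=0
1: 11111011001000 → 1, fb=1
2: 11110110010001 → 1, fb=0
3: 11101100100010 → 1, fb=1
4: 11011001000101 → 1, fb=1
5: 10110010001011 → 1, fb=0
6: 01100100010110 → 0, fb=0
7: 11001000101100 → 1, fb=0
8: 10010001011000 → 1, fb=0
9: 00100010110000 → 0, fb=0
10: 01000101100000 → 0, fb=0
11: 10001011000000 → 1, fb=1
12: 00010110000001 → 0, fb=0
13: 00101100000010 → 0, fb=1
14: 01011000000101 → 0, fb=0
15: 10110000001010 → 1, fb=0
16: 01100000010100 → 0, fb=1
17: 11000000101001 → 1, fb=0
18: 10000001010010 → 1, fb=1
19: 00000010100101 → 0, fb=0
20: 00000101001010 → 0, fb=1
21: 00001010010101 → 0, fb=0
22: 00010100101010 → 0, fb=0
23: 00101001010100 → 0, fb=0
24: 01010010101000 → 0, fb=0
25: 10100101010000 → 1, fb=0
26: 01001010100000 → 0, fb=1
27: 10010101000001 → 1, fb=1
28: 00101010000011 → 0, fb=0
29: 01010100000110 → 0, fb=1
30: 10101000001101 → 1, fb=1
31: 01010000011011 → 0, fb=0
32: 10100000110110 → 1, fb=1
33: 01000001101101 → 0, fb=1
34: 10000011011011 → 1, fb=1
35: 00000110110111 → 0, fb=1
36: 00001101101111 → 0, fb=1
37: 00011011011111 → 0, fb=1
38: 00110110111111 → 0, fb=0
39: 01101101111110 → 0, fb=0
40: 11011011111100 → 1, fb=1
41: 10110111111001 → 1, fb=1
42: 01101111110011 → 0, fb=0
43: 11011111100110 → 1, fb=0
44: 10111111001100 → 1, fb=1
45: 01111110011001 → 0, fb=1
46: 11111100110011 → 1, fb=0
47: 11111001100110 → 1, fb=1
48: 11110011001101 → 1, fb=1
49: 11100110011011 → 1, fb=1
50: 11001100110111 → 1, fb=1
51: 10011001101111 → 1, fb=0
52: 00110011011110 → 0, fb=1
53: 01100110111101 → 0, fb=0
54: 11001101111010 → 1, fb=1
55: 10011011110101 → 1, fb=0
56: 00110111101010 → 0, fb=0
57: 01101111010100 → 0, fb=0
58: 11011110101000 → 1, fb=0
59: 10111101010000 → 1, fb=1
60: 01111010100001 → 0, fb=0
61: 11110101000010 → 1, fb=0
62: 11101010000100 → 1, fb=0
63: 11010100001000 → 1, fb=0
64: 10101000010000 → 1, fb=1
65: 01010000100001 → 0, fb=0
66: 10100001000010 → 1, fb=1
67: 01000010000101 → 0, fb=1
68: 10000100001011 → 1, fb=0
69: 00001000010110 → 0, fb=0
70: 00010000101100 → 0, fb=1
71: 00100001011001 → 0, fb=0
72: 01000010110010 → 0, fb=1
73: 10000101100101 → 1, fb=0
74: 00001011001010 → 0, fb=0
75: 00010110010100 → 0, fb=0
76: 00101100101000 → 0, fb=1
77: 01011001010001 → 0, fb=0
78: 10110010100010 → 1, fb=0
79: 01100101000100 → 0, fb=0
80: 11001010001000 → 1, fb=0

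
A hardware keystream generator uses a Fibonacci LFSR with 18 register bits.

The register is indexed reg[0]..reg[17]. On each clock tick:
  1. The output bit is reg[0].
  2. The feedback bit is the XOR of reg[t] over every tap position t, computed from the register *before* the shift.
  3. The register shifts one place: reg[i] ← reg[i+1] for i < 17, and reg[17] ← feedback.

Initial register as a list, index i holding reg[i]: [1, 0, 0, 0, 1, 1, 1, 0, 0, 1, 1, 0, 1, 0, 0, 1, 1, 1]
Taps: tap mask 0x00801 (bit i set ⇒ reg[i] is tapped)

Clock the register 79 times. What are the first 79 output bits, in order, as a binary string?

1000111001101001111100000111101010001001000011001011101100110101010001000100010

step | reg (before) | out | fb
   0 | 100011100110100111 | 1 | 1
   1 | 000111001101001111 | 0 | 1
   2 | 001110011010011111 | 0 | 0
   3 | 011100110100111110 | 0 | 0
   4 | 111001101001111100 | 1 | 0
   5 | 110011010011111000 | 1 | 0
   6 | 100110100111110000 | 1 | 0
   7 | 001101001111100000 | 0 | 1
   8 | 011010011111000001 | 0 | 1
   9 | 110100111110000011 | 1 | 1
  10 | 101001111100000111 | 1 | 1
  11 | 010011111000001111 | 0 | 0
  12 | 100111110000011110 | 1 | 1
  13 | 001111100000111101 | 0 | 0
  14 | 011111000001111010 | 0 | 1
  15 | 111110000011110101 | 1 | 0
  16 | 111100000111101010 | 1 | 0
  17 | 111000001111010100 | 1 | 0
  18 | 110000011110101000 | 1 | 1
  19 | 100000111101010001 | 1 | 0
  20 | 000001111010100010 | 0 | 0
  21 | 000011110101000100 | 0 | 1
  22 | 000111101010001001 | 0 | 0
  23 | 001111010100010010 | 0 | 0
  24 | 011110101000100100 | 0 | 0
  25 | 111101010001001000 | 1 | 0
  26 | 111010100010010000 | 1 | 1
  27 | 110101000100100001 | 1 | 1
  28 | 101010001001000011 | 1 | 0
  29 | 010100010010000110 | 0 | 0
  30 | 101000100100001100 | 1 | 1
  31 | 010001001000011001 | 0 | 0
  32 | 100010010000110010 | 1 | 1
  33 | 000100100001100101 | 0 | 1
  34 | 001001000011001011 | 0 | 1
  35 | 010010000110010111 | 0 | 0
  36 | 100100001100101110 | 1 | 1
  37 | 001000011001011101 | 0 | 1
  38 | 010000110010111011 | 0 | 0
  39 | 100001100101110110 | 1 | 0
  40 | 000011001011101100 | 0 | 1
  41 | 000110010111011001 | 0 | 1
  42 | 001100101110110011 | 0 | 0
  43 | 011001011101100110 | 0 | 1
  44 | 110010111011001101 | 1 | 0
  45 | 100101110110011010 | 1 | 1
  46 | 001011101100110101 | 0 | 0
  47 | 010111011001101010 | 0 | 1
  48 | 101110110011010101 | 1 | 0
  49 | 011101100110101010 | 0 | 0
  50 | 111011001101010100 | 1 | 0
  51 | 110110011010101000 | 1 | 1
  52 | 101100110101010001 | 1 | 0
  53 | 011001101010100010 | 0 | 0
  54 | 110011010101000100 | 1 | 0
  55 | 100110101010001000 | 1 | 1
  56 | 001101010100010001 | 0 | 0
  57 | 011010101000100010 | 0 | 0
  58 | 110101010001000100 | 1 | 0
  59 | 101010100010001000 | 1 | 1
  60 | 010101000100010001 | 0 | 0
  61 | 101010001000100010 | 1 | 1
  62 | 010100010001000101 | 0 | 1
  63 | 101000100010001011 | 1 | 1
  64 | 010001000100010111 | 0 | 0
  65 | 100010001000101110 | 1 | 1
  66 | 000100010001011101 | 0 | 1
  67 | 001000100010111011 | 0 | 0
  68 | 010001000101110110 | 0 | 1
  69 | 100010001011101101 | 1 | 0
  70 | 000100010111011010 | 0 | 1
  71 | 001000101110110101 | 0 | 0
  72 | 010001011101101010 | 0 | 1
  73 | 100010111011010101 | 1 | 0
  74 | 000101110110101010 | 0 | 0
  75 | 001011101101010100 | 0 | 1
  76 | 010111011010101001 | 0 | 0
  77 | 101110110101010010 | 1 | 0
  78 | 011101101010100100 | 0 | 0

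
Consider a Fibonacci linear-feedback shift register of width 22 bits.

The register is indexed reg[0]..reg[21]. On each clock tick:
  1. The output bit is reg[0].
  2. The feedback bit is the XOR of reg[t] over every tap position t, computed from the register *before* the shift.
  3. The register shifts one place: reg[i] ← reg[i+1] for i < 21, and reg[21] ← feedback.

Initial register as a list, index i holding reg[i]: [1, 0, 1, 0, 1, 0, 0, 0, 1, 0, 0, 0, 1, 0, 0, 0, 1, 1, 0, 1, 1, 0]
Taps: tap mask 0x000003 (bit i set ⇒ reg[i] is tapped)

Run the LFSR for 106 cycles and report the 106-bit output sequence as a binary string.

1010100010001000110110111110011001100101101100001010101010111011010001111111111100110111001000000000010101

step | reg (before) | out | fb
   0 | 1010100010001000110110 | 1 | 1
   1 | 0101000100010001101101 | 0 | 1
   2 | 1010001000100011011011 | 1 | 1
   3 | 0100010001000110110111 | 0 | 1
   4 | 1000100010001101101111 | 1 | 1
   5 | 0001000100011011011111 | 0 | 0
   6 | 0010001000110110111110 | 0 | 0
   7 | 0100010001101101111100 | 0 | 1
   8 | 1000100011011011111001 | 1 | 1
   9 | 0001000110110111110011 | 0 | 0
  10 | 0010001101101111100110 | 0 | 0
  11 | 0100011011011111001100 | 0 | 1
  12 | 1000110110111110011001 | 1 | 1
  13 | 0001101101111100110011 | 0 | 0
  14 | 0011011011111001100110 | 0 | 0
  15 | 0110110111110011001100 | 0 | 1
  16 | 1101101111100110011001 | 1 | 0
  17 | 1011011111001100110010 | 1 | 1
  18 | 0110111110011001100101 | 0 | 1
  19 | 1101111100110011001011 | 1 | 0
  20 | 1011111001100110010110 | 1 | 1
  21 | 0111110011001100101101 | 0 | 1
  22 | 1111100110011001011011 | 1 | 0
  23 | 1111001100110010110110 | 1 | 0
  24 | 1110011001100101101100 | 1 | 0
  25 | 1100110011001011011000 | 1 | 0
  26 | 1001100110010110110000 | 1 | 1
  27 | 0011001100101101100001 | 0 | 0
  28 | 0110011001011011000010 | 0 | 1
  29 | 1100110010110110000101 | 1 | 0
  30 | 1001100101101100001010 | 1 | 1
  31 | 0011001011011000010101 | 0 | 0
  32 | 0110010110110000101010 | 0 | 1
  33 | 1100101101100001010101 | 1 | 0
  34 | 1001011011000010101010 | 1 | 1
  35 | 0010110110000101010101 | 0 | 0
  36 | 0101101100001010101010 | 0 | 1
  37 | 1011011000010101010101 | 1 | 1
  38 | 0110110000101010101011 | 0 | 1
  39 | 1101100001010101010111 | 1 | 0
  40 | 1011000010101010101110 | 1 | 1
  41 | 0110000101010101011101 | 0 | 1
  42 | 1100001010101010111011 | 1 | 0
  43 | 1000010101010101110110 | 1 | 1
  44 | 0000101010101011101101 | 0 | 0
  45 | 0001010101010111011010 | 0 | 0
  46 | 0010101010101110110100 | 0 | 0
  47 | 0101010101011101101000 | 0 | 1
  48 | 1010101010111011010001 | 1 | 1
  49 | 0101010101110110100011 | 0 | 1
  50 | 1010101011101101000111 | 1 | 1
  51 | 0101010111011010001111 | 0 | 1
  52 | 1010101110110100011111 | 1 | 1
  53 | 0101011101101000111111 | 0 | 1
  54 | 1010111011010001111111 | 1 | 1
  55 | 0101110110100011111111 | 0 | 1
  56 | 1011101101000111111111 | 1 | 1
  57 | 0111011010001111111111 | 0 | 1
  58 | 1110110100011111111111 | 1 | 0
  59 | 1101101000111111111110 | 1 | 0
  60 | 1011010001111111111100 | 1 | 1
  61 | 0110100011111111111001 | 0 | 1
  62 | 1101000111111111110011 | 1 | 0
  63 | 1010001111111111100110 | 1 | 1
  64 | 0100011111111111001101 | 0 | 1
  65 | 1000111111111110011011 | 1 | 1
  66 | 0001111111111100110111 | 0 | 0
  67 | 0011111111111001101110 | 0 | 0
  68 | 0111111111110011011100 | 0 | 1
  69 | 1111111111100110111001 | 1 | 0
  70 | 1111111111001101110010 | 1 | 0
  71 | 1111111110011011100100 | 1 | 0
  72 | 1111111100110111001000 | 1 | 0
  73 | 1111111001101110010000 | 1 | 0
  74 | 1111110011011100100000 | 1 | 0
  75 | 1111100110111001000000 | 1 | 0
  76 | 1111001101110010000000 | 1 | 0
  77 | 1110011011100100000000 | 1 | 0
  78 | 1100110111001000000000 | 1 | 0
  79 | 1001101110010000000000 | 1 | 1
  80 | 0011011100100000000001 | 0 | 0
  81 | 0110111001000000000010 | 0 | 1
  82 | 1101110010000000000101 | 1 | 0
  83 | 1011100100000000001010 | 1 | 1
  84 | 0111001000000000010101 | 0 | 1
  85 | 1110010000000000101011 | 1 | 0
  86 | 1100100000000001010110 | 1 | 0
  87 | 1001000000000010101100 | 1 | 1
  88 | 0010000000000101011001 | 0 | 0
  89 | 0100000000001010110010 | 0 | 1
  90 | 1000000000010101100101 | 1 | 1
  91 | 0000000000101011001011 | 0 | 0
  92 | 0000000001010110010110 | 0 | 0
  93 | 0000000010101100101100 | 0 | 0
  94 | 0000000101011001011000 | 0 | 0
  95 | 0000001010110010110000 | 0 | 0
  96 | 0000010101100101100000 | 0 | 0
  97 | 0000101011001011000000 | 0 | 0
  98 | 0001010110010110000000 | 0 | 0
  99 | 0010101100101100000000 | 0 | 0
 100 | 0101011001011000000000 | 0 | 1
 101 | 1010110010110000000001 | 1 | 1
 102 | 0101100101100000000011 | 0 | 1
 103 | 1011001011000000000111 | 1 | 1
 104 | 0110010110000000001111 | 0 | 1
 105 | 1100101100000000011111 | 1 | 0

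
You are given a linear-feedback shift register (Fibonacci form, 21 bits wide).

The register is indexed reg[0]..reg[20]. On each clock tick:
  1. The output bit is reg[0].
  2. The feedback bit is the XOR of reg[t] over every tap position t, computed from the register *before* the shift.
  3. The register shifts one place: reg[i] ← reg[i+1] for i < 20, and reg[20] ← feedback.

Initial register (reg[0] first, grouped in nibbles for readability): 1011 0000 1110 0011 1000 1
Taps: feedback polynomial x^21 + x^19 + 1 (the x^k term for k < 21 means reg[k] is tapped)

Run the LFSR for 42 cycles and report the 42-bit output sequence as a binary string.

tick  register→output (feedback)
  0  101100001110001110001→1 (1)
  1  011000011100011100011→0 (1)
  2  110000111000111000111→1 (0)
  3  100001110001110001110→1 (0)
  4  000011100011100011100→0 (0)
  5  000111000111000111000→0 (0)
  6  001110001110001110000→0 (0)
  7  011100011100011100000→0 (0)
  8  111000111000111000000→1 (1)
  9  110001110001110000001→1 (1)
 10  100011100011100000011→1 (0)
 11  000111000111000000110→0 (1)
 12  001110001110000001101→0 (0)
 13  011100011100000011010→0 (1)
 14  111000111000000110101→1 (1)
 15  110001110000001101011→1 (0)
 16  100011100000011010110→1 (0)
 17  000111000000110101100→0 (0)
 18  001110000001101011000→0 (0)
 19  011100000011010110000→0 (0)
 20  111000000110101100000→1 (1)
 21  110000001101011000001→1 (1)
 22  100000011010110000011→1 (0)
 23  000000110101100000110→0 (1)
 24  000001101011000001101→0 (0)
 25  000011010110000011010→0 (1)
 26  000110101100000110101→0 (0)
 27  001101011000001101010→0 (1)
 28  011010110000011010101→0 (0)
 29  110101100000110101010→1 (0)
 30  101011000001101010100→1 (1)
 31  010110000011010101001→0 (0)
 32  101100000110101010010→1 (0)
 33  011000001101010100100→0 (0)
 34  110000011010101001000→1 (1)
 35  100000110101010010001→1 (1)
 36  000001101010100100011→0 (1)
 37  000011010101001000111→0 (1)
 38  000110101010010001111→0 (1)
 39  001101010100100011111→0 (1)
 40  011010101001000111111→0 (1)
 41  110101010010001111111→1 (0)

101100001110001110001110000001101011000001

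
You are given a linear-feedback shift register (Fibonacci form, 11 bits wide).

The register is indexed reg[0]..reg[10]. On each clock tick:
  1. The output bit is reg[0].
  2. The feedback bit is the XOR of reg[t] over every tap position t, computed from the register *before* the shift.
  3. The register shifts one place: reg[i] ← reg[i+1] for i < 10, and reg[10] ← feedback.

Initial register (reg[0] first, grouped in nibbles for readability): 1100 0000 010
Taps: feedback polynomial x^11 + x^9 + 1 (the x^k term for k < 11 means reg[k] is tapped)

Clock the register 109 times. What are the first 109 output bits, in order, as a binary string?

1100000001001010101000010001000000101000000001000000000010101010101110111011100100111001011110010111001111011

k : reg_k → out_k, fb_k
0: 11000000010 → 1, fb=0
1: 10000000100 → 1, fb=1
2: 00000001001 → 0, fb=0
3: 00000010010 → 0, fb=1
4: 00000100101 → 0, fb=0
5: 00001001010 → 0, fb=1
6: 00010010101 → 0, fb=0
7: 00100101010 → 0, fb=1
8: 01001010101 → 0, fb=0
9: 10010101010 → 1, fb=0
10: 00101010100 → 0, fb=0
11: 01010101000 → 0, fb=0
12: 10101010000 → 1, fb=1
13: 01010100001 → 0, fb=0
14: 10101000010 → 1, fb=0
15: 01010000100 → 0, fb=0
16: 10100001000 → 1, fb=1
17: 01000010001 → 0, fb=0
18: 10000100010 → 1, fb=0
19: 00001000100 → 0, fb=0
20: 00010001000 → 0, fb=0
21: 00100010000 → 0, fb=0
22: 01000100000 → 0, fb=0
23: 10001000000 → 1, fb=1
24: 00010000001 → 0, fb=0
25: 00100000010 → 0, fb=1
26: 01000000101 → 0, fb=0
27: 10000001010 → 1, fb=0
28: 00000010100 → 0, fb=0
29: 00000101000 → 0, fb=0
30: 00001010000 → 0, fb=0
31: 00010100000 → 0, fb=0
32: 00101000000 → 0, fb=0
33: 01010000000 → 0, fb=0
34: 10100000000 → 1, fb=1
35: 01000000001 → 0, fb=0
36: 10000000010 → 1, fb=0
37: 00000000100 → 0, fb=0
38: 00000001000 → 0, fb=0
39: 00000010000 → 0, fb=0
40: 00000100000 → 0, fb=0
41: 00001000000 → 0, fb=0
42: 00010000000 → 0, fb=0
43: 00100000000 → 0, fb=0
44: 01000000000 → 0, fb=0
45: 10000000000 → 1, fb=1
46: 00000000001 → 0, fb=0
47: 00000000010 → 0, fb=1
48: 00000000101 → 0, fb=0
49: 00000001010 → 0, fb=1
50: 00000010101 → 0, fb=0
51: 00000101010 → 0, fb=1
52: 00001010101 → 0, fb=0
53: 00010101010 → 0, fb=1
54: 00101010101 → 0, fb=0
55: 01010101010 → 0, fb=1
56: 10101010101 → 1, fb=1
57: 01010101011 → 0, fb=1
58: 10101010111 → 1, fb=0
59: 01010101110 → 0, fb=1
60: 10101011101 → 1, fb=1
61: 01010111011 → 0, fb=1
62: 10101110111 → 1, fb=0
63: 01011101110 → 0, fb=1
64: 10111011101 → 1, fb=1
65: 01110111011 → 0, fb=1
66: 11101110111 → 1, fb=0
67: 11011101110 → 1, fb=0
68: 10111011100 → 1, fb=1
69: 01110111001 → 0, fb=0
70: 11101110010 → 1, fb=0
71: 11011100100 → 1, fb=1
72: 10111001001 → 1, fb=1
73: 01110010011 → 0, fb=1
74: 11100100111 → 1, fb=0
75: 11001001110 → 1, fb=0
76: 10010011100 → 1, fb=1
77: 00100111001 → 0, fb=0
78: 01001110010 → 0, fb=1
79: 10011100101 → 1, fb=1
80: 00111001011 → 0, fb=1
81: 01110010111 → 0, fb=1
82: 11100101111 → 1, fb=0
83: 11001011110 → 1, fb=0
84: 10010111100 → 1, fb=1
85: 00101111001 → 0, fb=0
86: 01011110010 → 0, fb=1
87: 10111100101 → 1, fb=1
88: 01111001011 → 0, fb=1
89: 11110010111 → 1, fb=0
90: 11100101110 → 1, fb=0
91: 11001011100 → 1, fb=1
92: 10010111001 → 1, fb=1
93: 00101110011 → 0, fb=1
94: 01011100111 → 0, fb=1
95: 10111001111 → 1, fb=0
96: 01110011110 → 0, fb=1
97: 11100111101 → 1, fb=1
98: 11001111011 → 1, fb=0
99: 10011110110 → 1, fb=0
100: 00111101100 → 0, fb=0
101: 01111011000 → 0, fb=0
102: 11110110000 → 1, fb=1
103: 11101100001 → 1, fb=1
104: 11011000011 → 1, fb=0
105: 10110000110 → 1, fb=0
106: 01100001100 → 0, fb=0
107: 11000011000 → 1, fb=1
108: 10000110001 → 1, fb=1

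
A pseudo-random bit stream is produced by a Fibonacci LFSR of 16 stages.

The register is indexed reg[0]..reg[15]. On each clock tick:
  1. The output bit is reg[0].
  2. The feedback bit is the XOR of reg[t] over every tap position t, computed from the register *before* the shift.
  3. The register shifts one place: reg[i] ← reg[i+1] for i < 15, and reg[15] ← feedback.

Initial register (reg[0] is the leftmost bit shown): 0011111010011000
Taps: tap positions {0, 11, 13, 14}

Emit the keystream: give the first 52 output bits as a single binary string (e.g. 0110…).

0011111010011000110101110000000011110010010010011111

tick  register→output (feedback)
  0  0011111010011000→0 (1)
  1  0111110100110001→0 (1)
  2  1111101001100011→1 (0)
  3  1111010011000110→1 (1)
  4  1110100110001101→1 (0)
  5  1101001100011010→1 (1)
  6  1010011000110101→1 (1)
  7  0100110001101011→0 (1)
  8  1001100011010111→1 (0)
  9  0011000110101110→0 (0)
 10  0110001101011100→0 (0)
 11  1100011010111000→1 (0)
 12  1000110101110000→1 (0)
 13  0001101011100000→0 (0)
 14  0011010111000000→0 (0)
 15  0110101110000000→0 (0)
 16  1101011100000000→1 (1)
 17  1010111000000001→1 (1)
 18  0101110000000011→0 (1)
 19  1011100000000111→1 (1)
 20  0111000000001111→0 (0)
 21  1110000000011110→1 (0)
 22  1100000000111100→1 (1)
 23  1000000001111001→1 (0)
 24  0000000011110010→0 (0)
 25  0000000111100100→0 (1)
 26  0000001111001001→0 (0)
 27  0000011110010010→0 (0)
 28  0000111100100100→0 (1)
 29  0001111001001001→0 (0)
 30  0011110010010010→0 (0)
 31  0111100100100100→0 (1)
 32  1111001001001001→1 (1)
 33  1110010010010011→1 (1)
 34  1100100100100111→1 (1)
 35  1001001001001111→1 (1)
 36  0010010010011111→0 (1)
 37  0100100100111111→0 (1)
 38  1001001001111111→1 (0)
 39  0010010011111110→0 (1)
 40  0100100111111101→0 (0)
 41  1001001111111010→1 (1)
 42  0010011111110101→0 (0)
 43  0100111111101010→0 (1)
 44  1001111111010101→1 (1)
 45  0011111110101011→0 (1)
 46  0111111101010111→0 (1)
 47  1111111010101111→1 (1)
 48  1111110101011111→1 (0)
 49  1111101010111110→1 (0)
 50  1111010101111100→1 (1)
 51  1110101011111001→1 (0)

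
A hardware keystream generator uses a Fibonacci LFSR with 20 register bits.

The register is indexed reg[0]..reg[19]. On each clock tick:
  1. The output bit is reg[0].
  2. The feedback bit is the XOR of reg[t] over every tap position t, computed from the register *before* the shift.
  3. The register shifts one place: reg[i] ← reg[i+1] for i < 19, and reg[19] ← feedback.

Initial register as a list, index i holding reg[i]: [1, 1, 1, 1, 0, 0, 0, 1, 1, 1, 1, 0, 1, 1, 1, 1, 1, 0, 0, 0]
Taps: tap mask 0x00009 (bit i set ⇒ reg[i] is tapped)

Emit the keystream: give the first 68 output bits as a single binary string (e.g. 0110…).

11110001111011111000011111101001001110111000101000001110011111011010

step | reg (before) | out | fb
   0 | 11110001111011111000 | 1 | 0
   1 | 11100011110111110000 | 1 | 1
   2 | 11000111101111100001 | 1 | 1
   3 | 10001111011111000011 | 1 | 1
   4 | 00011110111110000111 | 0 | 1
   5 | 00111101111100001111 | 0 | 1
   6 | 01111011111000011111 | 0 | 1
   7 | 11110111110000111111 | 1 | 0
   8 | 11101111100001111110 | 1 | 1
   9 | 11011111000011111101 | 1 | 0
  10 | 10111110000111111010 | 1 | 0
  11 | 01111100001111110100 | 0 | 1
  12 | 11111000011111101001 | 1 | 0
  13 | 11110000111111010010 | 1 | 0
  14 | 11100001111110100100 | 1 | 1
  15 | 11000011111101001001 | 1 | 1
  16 | 10000111111010010011 | 1 | 1
  17 | 00001111110100100111 | 0 | 0
  18 | 00011111101001001110 | 0 | 1
  19 | 00111111010010011101 | 0 | 1
  20 | 01111110100100111011 | 0 | 1
  21 | 11111101001001110111 | 1 | 0
  22 | 11111010010011101110 | 1 | 0
  23 | 11110100100111011100 | 1 | 0
  24 | 11101001001110111000 | 1 | 1
  25 | 11010010011101110001 | 1 | 0
  26 | 10100100111011100010 | 1 | 1
  27 | 01001001110111000101 | 0 | 0
  28 | 10010011101110001010 | 1 | 0
  29 | 00100111011100010100 | 0 | 0
  30 | 01001110111000101000 | 0 | 0
  31 | 10011101110001010000 | 1 | 0
  32 | 00111011100010100000 | 0 | 1
  33 | 01110111000101000001 | 0 | 1
  34 | 11101110001010000011 | 1 | 1
  35 | 11011100010100000111 | 1 | 0
  36 | 10111000101000001110 | 1 | 0
  37 | 01110001010000011100 | 0 | 1
  38 | 11100010100000111001 | 1 | 1
  39 | 11000101000001110011 | 1 | 1
  40 | 10001010000011100111 | 1 | 1
  41 | 00010100000111001111 | 0 | 1
  42 | 00101000001110011111 | 0 | 0
  43 | 01010000011100111110 | 0 | 1
  44 | 10100000111001111101 | 1 | 1
  45 | 01000001110011111011 | 0 | 0
  46 | 10000011100111110110 | 1 | 1
  47 | 00000111001111101101 | 0 | 0
  48 | 00001110011111011010 | 0 | 0
  49 | 00011100111110110100 | 0 | 1
  50 | 00111001111101101001 | 0 | 1
  51 | 01110011111011010011 | 0 | 1
  52 | 11100111110110100111 | 1 | 1
  53 | 11001111101101001111 | 1 | 1
  54 | 10011111011010011111 | 1 | 0
  55 | 00111110110100111110 | 0 | 1
  56 | 01111101101001111101 | 0 | 1
  57 | 11111011010011111011 | 1 | 0
  58 | 11110110100111110110 | 1 | 0
  59 | 11101101001111101100 | 1 | 1
  60 | 11011010011111011001 | 1 | 0
  61 | 10110100111110110010 | 1 | 0
  62 | 01101001111101100100 | 0 | 0
  63 | 11010011111011001000 | 1 | 0
  64 | 10100111110110010000 | 1 | 1
  65 | 01001111101100100001 | 0 | 0
  66 | 10011111011001000010 | 1 | 0
  67 | 00111110110010000100 | 0 | 1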